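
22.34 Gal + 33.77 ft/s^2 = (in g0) 1 Gal = 0.01 m/s^2, so 22.34 Gal = 22.34 * 0.01 = 0.2234 m/s^2. 1 ft/s^2 = 0.3048 m/s^2, so 33.77 ft/s^2 = 33.77 * 0.3048 = 10.293096 m/s^2. Sum: 0.2234 + 10.293096 = 10.516496 m/s^2. 1 g0 = 9.80665 m/s^2, so 10.516496 m/s^2 = 10.516496 / 9.80665 = 1.0723841 g0 ≈ 1.072 g0 (4 s.f.). Final answer: 1.072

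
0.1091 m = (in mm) 109.1. Check: 1 mm = 0.001 m, so 0.1091 m = 0.1091 / 0.001 = 109.1 mm.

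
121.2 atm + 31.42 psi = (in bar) 125. Check: 1 atm = 101325 Pa, so 121.2 atm = 121.2 * 101325 = 12280590 Pa. 1 psi = 6894.7573 Pa, so 31.42 psi = 31.42 * 6894.7573 = 216633.27 Pa. Sum: 12280590 + 216633.27 = 12497223 Pa. 1 bar = 100000 Pa, so 12497223 Pa = 12497223 / 100000 = 124.97223 bar ≈ 125 bar (4 s.f.).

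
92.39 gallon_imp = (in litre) 1 gallon_imp = 0.00454609 m^3, so 92.39 gallon_imp = 92.39 * 0.00454609 = 0.42001326 m^3. 1 litre = 0.001 m^3, so 0.42001326 m^3 = 0.42001326 / 0.001 = 420.01326 litre ≈ 420 litre (4 s.f.). Final answer: 420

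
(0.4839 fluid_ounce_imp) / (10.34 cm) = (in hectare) 1.33e-08. Check: 1 fluid_ounce_imp = 2.8413063e-05 m^3, so 0.4839 fluid_ounce_imp = 0.4839 * 2.8413063e-05 = 1.3749081e-05 m^3. 1 cm = 0.01 m, so 10.34 cm = 10.34 * 0.01 = 0.1034 m. Combine: 1.3749081e-05 m^3 / 0.1034 m = 0.00013296984 m^2. 1 hectare = 10000 m^2, so 0.00013296984 m^2 = 0.00013296984 / 10000 = 1.3296984e-08 hectare ≈ 1.33e-08 hectare (4 s.f.).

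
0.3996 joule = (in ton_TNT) 9.551e-11. Check: 0.3996 joule = 0.3996 J. 1 ton_TNT = 4.184e+09 J, so 0.3996 J = 0.3996 / 4.184e+09 = 9.5506692e-11 ton_TNT ≈ 9.551e-11 ton_TNT (4 s.f.).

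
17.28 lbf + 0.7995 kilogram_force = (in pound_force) 1 lbf = 4.4482216 N, so 17.28 lbf = 17.28 * 4.4482216 = 76.86527 N. 1 kilogram_force = 9.80665 N, so 0.7995 kilogram_force = 0.7995 * 9.80665 = 7.8404167 N. Sum: 76.86527 + 7.8404167 = 84.705686 N. 1 pound_force = 4.4482216 N, so 84.705686 N = 84.705686 / 4.4482216 = 19.042596 pound_force ≈ 19.04 pound_force (4 s.f.). Final answer: 19.04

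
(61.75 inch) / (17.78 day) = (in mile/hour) 2.284e-06. Check: 1 inch = 0.0254 m, so 61.75 inch = 61.75 * 0.0254 = 1.56845 m. 1 day = 86400 s, so 17.78 day = 17.78 * 86400 = 1536192 s. Combine: 1.56845 m / 1536192 s = 1.0209987e-06 m/s. 1 mile/hour = 0.44704 m/s, so 1.0209987e-06 m/s = 1.0209987e-06 / 0.44704 = 2.283909e-06 mile/hour ≈ 2.284e-06 mile/hour (4 s.f.).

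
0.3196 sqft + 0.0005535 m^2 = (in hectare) 3.025e-06. Check: 1 sqft = 0.09290304 m^2, so 0.3196 sqft = 0.3196 * 0.09290304 = 0.029691812 m^2. 0.0005535 m^2 is already in m^2. Sum: 0.029691812 + 0.0005535 = 0.030245312 m^2. 1 hectare = 10000 m^2, so 0.030245312 m^2 = 0.030245312 / 10000 = 3.0245312e-06 hectare ≈ 3.025e-06 hectare (4 s.f.).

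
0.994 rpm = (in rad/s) 1 rpm = 0.10471976 rad/s, so 0.994 rpm = 0.994 * 0.10471976 = 0.10409144 rad/s. Result: 0.10409144 rad/s ≈ 0.1041 rad/s (4 s.f.). Final answer: 0.1041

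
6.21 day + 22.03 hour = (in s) 1 day = 86400 s, so 6.21 day = 6.21 * 86400 = 536544 s. 1 hour = 3600 s, so 22.03 hour = 22.03 * 3600 = 79308 s. Sum: 536544 + 79308 = 615852 s. Result: 615852 s ≈ 6.159e+05 s (4 s.f.). Final answer: 6.159e+05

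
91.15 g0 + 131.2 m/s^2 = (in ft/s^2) 3363. Check: 1 g0 = 9.80665 m/s^2, so 91.15 g0 = 91.15 * 9.80665 = 893.87615 m/s^2. 131.2 m/s^2 is already in m/s^2. Sum: 893.87615 + 131.2 = 1025.0761 m/s^2. 1 ft/s^2 = 0.3048 m/s^2, so 1025.0761 m/s^2 = 1025.0761 / 0.3048 = 3363.1107 ft/s^2 ≈ 3363 ft/s^2 (4 s.f.).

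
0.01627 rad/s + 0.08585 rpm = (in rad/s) 0.02526. Check: 0.01627 rad/s is already in rad/s. 1 rpm = 0.10471976 rad/s, so 0.08585 rpm = 0.08585 * 0.10471976 = 0.008990191 rad/s. Sum: 0.01627 + 0.008990191 = 0.025260191 rad/s. Result: 0.025260191 rad/s ≈ 0.02526 rad/s (4 s.f.).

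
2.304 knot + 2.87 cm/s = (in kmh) 4.37. Check: 1 knot = 0.51444444 m/s, so 2.304 knot = 2.304 * 0.51444444 = 1.18528 m/s. 1 cm/s = 0.01 m/s, so 2.87 cm/s = 2.87 * 0.01 = 0.0287 m/s. Sum: 1.18528 + 0.0287 = 1.21398 m/s. 1 kmh = 0.27777778 m/s, so 1.21398 m/s = 1.21398 / 0.27777778 = 4.370328 kmh ≈ 4.37 kmh (4 s.f.).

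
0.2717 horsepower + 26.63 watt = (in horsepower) 1 horsepower = 745.69987 W, so 0.2717 horsepower = 0.2717 * 745.69987 = 202.60666 W. 26.63 watt = 26.63 W. Sum: 202.60666 + 26.63 = 229.23666 W. 1 horsepower = 745.69987 W, so 229.23666 W = 229.23666 / 745.69987 = 0.30741142 horsepower ≈ 0.3074 horsepower (4 s.f.). Final answer: 0.3074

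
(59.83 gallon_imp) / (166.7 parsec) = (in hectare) 1 gallon_imp = 0.00454609 m^3, so 59.83 gallon_imp = 59.83 * 0.00454609 = 0.27199256 m^3. 1 parsec = 3.0856776e+16 m, so 166.7 parsec = 166.7 * 3.0856776e+16 = 5.1438245e+18 m. Combine: 0.27199256 m^3 / 5.1438245e+18 m = 5.2877497e-20 m^2. 1 hectare = 10000 m^2, so 5.2877497e-20 m^2 = 5.2877497e-20 / 10000 = 5.2877497e-24 hectare ≈ 5.288e-24 hectare (4 s.f.). Final answer: 5.288e-24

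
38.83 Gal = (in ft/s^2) 1.274. Check: 1 Gal = 0.01 m/s^2, so 38.83 Gal = 38.83 * 0.01 = 0.3883 m/s^2. 1 ft/s^2 = 0.3048 m/s^2, so 0.3883 m/s^2 = 0.3883 / 0.3048 = 1.2739501 ft/s^2 ≈ 1.274 ft/s^2 (4 s.f.).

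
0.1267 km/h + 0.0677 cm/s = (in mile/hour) 0.08024. Check: 1 km/h = 0.27777778 m/s, so 0.1267 km/h = 0.1267 * 0.27777778 = 0.035194444 m/s. 1 cm/s = 0.01 m/s, so 0.0677 cm/s = 0.0677 * 0.01 = 0.000677 m/s. Sum: 0.035194444 + 0.000677 = 0.035871444 m/s. 1 mile/hour = 0.44704 m/s, so 0.035871444 m/s = 0.035871444 / 0.44704 = 0.080242136 mile/hour ≈ 0.08024 mile/hour (4 s.f.).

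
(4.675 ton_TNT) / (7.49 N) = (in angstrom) 2.612e+19. Check: 1 ton_TNT = 4.184e+09 J, so 4.675 ton_TNT = 4.675 * 4.184e+09 = 1.95602e+10 J. 7.49 N is already in N. Combine: 1.95602e+10 J / 7.49 N = 2.6115087e+09 m. 1 angstrom = 1e-10 m, so 2.6115087e+09 m = 2.6115087e+09 / 1e-10 = 2.6115087e+19 angstrom ≈ 2.612e+19 angstrom (4 s.f.).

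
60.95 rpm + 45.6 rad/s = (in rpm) 1 rpm = 0.10471976 rad/s, so 60.95 rpm = 60.95 * 0.10471976 = 6.3826691 rad/s. 45.6 rad/s is already in rad/s. Sum: 6.3826691 + 45.6 = 51.982669 rad/s. 1 rpm = 0.10471976 rad/s, so 51.982669 rad/s = 51.982669 / 0.10471976 = 496.39792 rpm ≈ 496.4 rpm (4 s.f.). Final answer: 496.4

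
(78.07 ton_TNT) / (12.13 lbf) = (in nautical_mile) 1 ton_TNT = 4.184e+09 J, so 78.07 ton_TNT = 78.07 * 4.184e+09 = 3.2664488e+11 J. 1 lbf = 4.4482216 N, so 12.13 lbf = 12.13 * 4.4482216 = 53.956928 N. Combine: 3.2664488e+11 J / 53.956928 N = 6.0538079e+09 m. 1 nautical_mile = 1852 m, so 6.0538079e+09 m = 6.0538079e+09 / 1852 = 3268794.8 nautical_mile ≈ 3.269e+06 nautical_mile (4 s.f.). Final answer: 3.269e+06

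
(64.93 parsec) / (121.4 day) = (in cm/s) 1.91e+13. Check: 1 parsec = 3.0856776e+16 m, so 64.93 parsec = 64.93 * 3.0856776e+16 = 2.0035305e+18 m. 1 day = 86400 s, so 121.4 day = 121.4 * 86400 = 10488960 s. Combine: 2.0035305e+18 m / 10488960 s = 1.9101326e+11 m/s. 1 cm/s = 0.01 m/s, so 1.9101326e+11 m/s = 1.9101326e+11 / 0.01 = 1.9101326e+13 cm/s ≈ 1.91e+13 cm/s (4 s.f.).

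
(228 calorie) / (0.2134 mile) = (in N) 1 calorie = 4.184 J, so 228 calorie = 228 * 4.184 = 953.952 J. 1 mile = 1609.344 m, so 0.2134 mile = 0.2134 * 1609.344 = 343.43401 m. Combine: 953.952 J / 343.43401 m = 2.7776865 N. Result: 2.7776865 N ≈ 2.778 N (4 s.f.). Final answer: 2.778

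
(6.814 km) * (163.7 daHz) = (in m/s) 1.115e+07. Check: 1 km = 1000 m, so 6.814 km = 6.814 * 1000 = 6814 m. 1 daHz = 10 Hz, so 163.7 daHz = 163.7 * 10 = 1637 Hz. Combine: 6814 m * 1637 Hz = 11154518 m/s. Result: 11154518 m/s ≈ 1.115e+07 m/s (4 s.f.).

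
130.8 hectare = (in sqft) 1.408e+07. Check: 1 hectare = 10000 m^2, so 130.8 hectare = 130.8 * 10000 = 1308000 m^2. 1 sqft = 0.09290304 m^2, so 1308000 m^2 = 1308000 / 0.09290304 = 14079195 sqft ≈ 1.408e+07 sqft (4 s.f.).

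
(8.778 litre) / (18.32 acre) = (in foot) 1 litre = 0.001 m^3, so 8.778 litre = 8.778 * 0.001 = 0.008778 m^3. 1 acre = 4046.8564 m^2, so 18.32 acre = 18.32 * 4046.8564 = 74138.41 m^2. Combine: 0.008778 m^3 / 74138.41 m^2 = 1.1840017e-07 m. 1 foot = 0.3048 m, so 1.1840017e-07 m = 1.1840017e-07 / 0.3048 = 3.8845199e-07 foot ≈ 3.885e-07 foot (4 s.f.). Final answer: 3.885e-07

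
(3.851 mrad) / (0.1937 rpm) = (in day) 2.197e-06. Check: 1 mrad = 0.001 rad, so 3.851 mrad = 3.851 * 0.001 = 0.003851 rad. 1 rpm = 0.10471976 rad/s, so 0.1937 rpm = 0.1937 * 0.10471976 = 0.020284217 rad/s. Combine: 0.003851 rad / 0.020284217 rad/s = 0.18985205 s. 1 day = 86400 s, so 0.18985205 s = 0.18985205 / 86400 = 2.1973616e-06 day ≈ 2.197e-06 day (4 s.f.).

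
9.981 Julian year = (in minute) 1 Julian year = 31557600 s, so 9.981 Julian year = 9.981 * 31557600 = 3.1497641e+08 s. 1 minute = 60 s, so 3.1497641e+08 s = 3.1497641e+08 / 60 = 5249606.8 minute ≈ 5.25e+06 minute (4 s.f.). Final answer: 5.25e+06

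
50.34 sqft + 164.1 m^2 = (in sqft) 1817. Check: 1 sqft = 0.09290304 m^2, so 50.34 sqft = 50.34 * 0.09290304 = 4.676739 m^2. 164.1 m^2 is already in m^2. Sum: 4.676739 + 164.1 = 168.77674 m^2. 1 sqft = 0.09290304 m^2, so 168.77674 m^2 = 168.77674 / 0.09290304 = 1816.6977 sqft ≈ 1817 sqft (4 s.f.).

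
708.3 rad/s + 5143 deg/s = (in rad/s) 798.1. Check: 708.3 rad/s is already in rad/s. 1 deg/s = 0.017453293 rad/s, so 5143 deg/s = 5143 * 0.017453293 = 89.762283 rad/s. Sum: 708.3 + 89.762283 = 798.06228 rad/s. Result: 798.06228 rad/s ≈ 798.1 rad/s (4 s.f.).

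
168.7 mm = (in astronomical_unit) 1 mm = 0.001 m, so 168.7 mm = 168.7 * 0.001 = 0.1687 m. 1 astronomical_unit = 1.4959787e+11 m, so 0.1687 m = 0.1687 / 1.4959787e+11 = 1.1276898e-12 astronomical_unit ≈ 1.128e-12 astronomical_unit (4 s.f.). Final answer: 1.128e-12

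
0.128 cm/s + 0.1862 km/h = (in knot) 1 cm/s = 0.01 m/s, so 0.128 cm/s = 0.128 * 0.01 = 0.00128 m/s. 1 km/h = 0.27777778 m/s, so 0.1862 km/h = 0.1862 * 0.27777778 = 0.051722222 m/s. Sum: 0.00128 + 0.051722222 = 0.053002222 m/s. 1 knot = 0.51444444 m/s, so 0.053002222 m/s = 0.053002222 / 0.51444444 = 0.10302808 knot ≈ 0.103 knot (4 s.f.). Final answer: 0.103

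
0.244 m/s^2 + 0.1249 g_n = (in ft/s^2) 4.819. Check: 0.244 m/s^2 is already in m/s^2. 1 g_n = 9.80665 m/s^2, so 0.1249 g_n = 0.1249 * 9.80665 = 1.2248506 m/s^2. Sum: 0.244 + 1.2248506 = 1.4688506 m/s^2. 1 ft/s^2 = 0.3048 m/s^2, so 1.4688506 m/s^2 = 1.4688506 / 0.3048 = 4.8190636 ft/s^2 ≈ 4.819 ft/s^2 (4 s.f.).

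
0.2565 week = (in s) 1 week = 604800 s, so 0.2565 week = 0.2565 * 604800 = 155131.2 s. Result: 155131.2 s ≈ 1.551e+05 s (4 s.f.). Final answer: 1.551e+05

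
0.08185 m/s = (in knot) 0.1591. Check: 1 knot = 0.51444444 m/s, so 0.08185 m/s = 0.08185 / 0.51444444 = 0.15910367 knot ≈ 0.1591 knot (4 s.f.).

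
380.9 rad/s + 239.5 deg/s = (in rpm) 3677. Check: 380.9 rad/s is already in rad/s. 1 deg/s = 0.017453293 rad/s, so 239.5 deg/s = 239.5 * 0.017453293 = 4.1800636 rad/s. Sum: 380.9 + 4.1800636 = 385.08006 rad/s. 1 rpm = 0.10471976 rad/s, so 385.08006 rad/s = 385.08006 / 0.10471976 = 3677.2437 rpm ≈ 3677 rpm (4 s.f.).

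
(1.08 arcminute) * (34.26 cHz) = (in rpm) 1 arcminute = 0.00029088821 rad, so 1.08 arcminute = 1.08 * 0.00029088821 = 0.00031415927 rad. 1 cHz = 0.01 Hz, so 34.26 cHz = 34.26 * 0.01 = 0.3426 Hz. Combine: 0.00031415927 rad * 0.3426 Hz = 0.00010763096 rad/s. 1 rpm = 0.10471976 rad/s, so 0.00010763096 rad/s = 0.00010763096 / 0.10471976 = 0.0010278 rpm ≈ 0.001028 rpm (4 s.f.). Final answer: 0.001028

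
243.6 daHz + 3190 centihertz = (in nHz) 1 daHz = 10 Hz, so 243.6 daHz = 243.6 * 10 = 2436 Hz. 1 centihertz = 0.01 Hz, so 3190 centihertz = 3190 * 0.01 = 31.9 Hz. Sum: 2436 + 31.9 = 2467.9 Hz. 1 nHz = 1e-09 Hz, so 2467.9 Hz = 2467.9 / 1e-09 = 2.4679e+12 nHz ≈ 2.468e+12 nHz (4 s.f.). Final answer: 2.468e+12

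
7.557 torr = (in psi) 0.1461. Check: 1 torr = 133.32237 Pa, so 7.557 torr = 7.557 * 133.32237 = 1007.5171 Pa. 1 psi = 6894.7573 Pa, so 1007.5171 Pa = 1007.5171 / 6894.7573 = 0.14612801 psi ≈ 0.1461 psi (4 s.f.).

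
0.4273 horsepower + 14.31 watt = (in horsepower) 0.4465. Check: 1 horsepower = 745.69987 W, so 0.4273 horsepower = 0.4273 * 745.69987 = 318.63756 W. 14.31 watt = 14.31 W. Sum: 318.63756 + 14.31 = 332.94756 W. 1 horsepower = 745.69987 W, so 332.94756 W = 332.94756 / 745.69987 = 0.44649003 horsepower ≈ 0.4465 horsepower (4 s.f.).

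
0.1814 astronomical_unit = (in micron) 1 astronomical_unit = 1.4959787e+11 m, so 0.1814 astronomical_unit = 0.1814 * 1.4959787e+11 = 2.7137054e+10 m. 1 micron = 1e-06 m, so 2.7137054e+10 m = 2.7137054e+10 / 1e-06 = 2.7137054e+16 micron ≈ 2.714e+16 micron (4 s.f.). Final answer: 2.714e+16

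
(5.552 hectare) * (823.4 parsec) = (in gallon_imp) 3.103e+26. Check: 1 hectare = 10000 m^2, so 5.552 hectare = 5.552 * 10000 = 55520 m^2. 1 parsec = 3.0856776e+16 m, so 823.4 parsec = 823.4 * 3.0856776e+16 = 2.5407469e+19 m. Combine: 55520 m^2 * 2.5407469e+19 m = 1.4106227e+24 m^3. 1 gallon_imp = 0.00454609 m^3, so 1.4106227e+24 m^3 = 1.4106227e+24 / 0.00454609 = 3.1029361e+26 gallon_imp ≈ 3.103e+26 gallon_imp (4 s.f.).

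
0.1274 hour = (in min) 7.644. Check: 1 hour = 3600 s, so 0.1274 hour = 0.1274 * 3600 = 458.64 s. 1 min = 60 s, so 458.64 s = 458.64 / 60 = 7.644 min.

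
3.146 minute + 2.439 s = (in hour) 1 minute = 60 s, so 3.146 minute = 3.146 * 60 = 188.76 s. 2.439 s is already in s. Sum: 188.76 + 2.439 = 191.199 s. 1 hour = 3600 s, so 191.199 s = 191.199 / 3600 = 0.053110833 hour ≈ 0.05311 hour (4 s.f.). Final answer: 0.05311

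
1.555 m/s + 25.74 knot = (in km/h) 1.555 m/s is already in m/s. 1 knot = 0.51444444 m/s, so 25.74 knot = 25.74 * 0.51444444 = 13.2418 m/s. Sum: 1.555 + 13.2418 = 14.7968 m/s. 1 km/h = 0.27777778 m/s, so 14.7968 m/s = 14.7968 / 0.27777778 = 53.26848 km/h ≈ 53.27 km/h (4 s.f.). Final answer: 53.27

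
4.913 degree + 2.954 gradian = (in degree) 1 degree = 0.017453293 rad, so 4.913 degree = 4.913 * 0.017453293 = 0.085748026 rad. 1 gradian = 0.015707963 rad, so 2.954 gradian = 2.954 * 0.015707963 = 0.046401323 rad. Sum: 0.085748026 + 0.046401323 = 0.13214935 rad. 1 degree = 0.017453293 rad, so 0.13214935 rad = 0.13214935 / 0.017453293 = 7.5716 degree ≈ 7.572 degree (4 s.f.). Final answer: 7.572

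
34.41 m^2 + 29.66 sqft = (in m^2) 37.17. Check: 34.41 m^2 is already in m^2. 1 sqft = 0.09290304 m^2, so 29.66 sqft = 29.66 * 0.09290304 = 2.7555042 m^2. Sum: 34.41 + 2.7555042 = 37.165504 m^2. Result: 37.165504 m^2 ≈ 37.17 m^2 (4 s.f.).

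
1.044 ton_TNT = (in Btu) 4.14e+06. Check: 1 ton_TNT = 4.184e+09 J, so 1.044 ton_TNT = 1.044 * 4.184e+09 = 4.368096e+09 J. 1 Btu = 1055.0559 J, so 4.368096e+09 J = 4.368096e+09 / 1055.0559 = 4140156.2 Btu ≈ 4.14e+06 Btu (4 s.f.).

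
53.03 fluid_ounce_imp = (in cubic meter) 0.001507. Check: 1 fluid_ounce_imp = 2.8413063e-05 m^3, so 53.03 fluid_ounce_imp = 53.03 * 2.8413063e-05 = 0.0015067447 m^3. 0.0015067447 m^3 = 0.0015067447 cubic meter ≈ 0.001507 cubic meter (4 s.f.).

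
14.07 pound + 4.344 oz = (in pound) 14.34. Check: 1 pound = 0.45359237 kg, so 14.07 pound = 14.07 * 0.45359237 = 6.3820446 kg. 1 oz = 0.028349523 kg, so 4.344 oz = 4.344 * 0.028349523 = 0.12315033 kg. Sum: 6.3820446 + 0.12315033 = 6.505195 kg. 1 pound = 0.45359237 kg, so 6.505195 kg = 6.505195 / 0.45359237 = 14.3415 pound ≈ 14.34 pound (4 s.f.).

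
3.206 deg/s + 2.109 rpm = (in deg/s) 1 deg/s = 0.017453293 rad/s, so 3.206 deg/s = 3.206 * 0.017453293 = 0.055955256 rad/s. 1 rpm = 0.10471976 rad/s, so 2.109 rpm = 2.109 * 0.10471976 = 0.22085396 rad/s. Sum: 0.055955256 + 0.22085396 = 0.27680922 rad/s. 1 deg/s = 0.017453293 rad/s, so 0.27680922 rad/s = 0.27680922 / 0.017453293 = 15.86 deg/s. Final answer: 15.86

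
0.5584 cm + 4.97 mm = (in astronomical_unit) 1 cm = 0.01 m, so 0.5584 cm = 0.5584 * 0.01 = 0.005584 m. 1 mm = 0.001 m, so 4.97 mm = 4.97 * 0.001 = 0.00497 m. Sum: 0.005584 + 0.00497 = 0.010554 m. 1 astronomical_unit = 1.4959787e+11 m, so 0.010554 m = 0.010554 / 1.4959787e+11 = 7.0549132e-14 astronomical_unit ≈ 7.055e-14 astronomical_unit (4 s.f.). Final answer: 7.055e-14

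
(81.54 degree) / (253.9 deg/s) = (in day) 1 degree = 0.017453293 rad, so 81.54 degree = 81.54 * 0.017453293 = 1.4231415 rad. 1 deg/s = 0.017453293 rad/s, so 253.9 deg/s = 253.9 * 0.017453293 = 4.431391 rad/s. Combine: 1.4231415 rad / 4.431391 rad/s = 0.32115006 s. 1 day = 86400 s, so 0.32115006 s = 0.32115006 / 86400 = 3.7170146e-06 day ≈ 3.717e-06 day (4 s.f.). Final answer: 3.717e-06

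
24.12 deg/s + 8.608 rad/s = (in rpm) 86.22. Check: 1 deg/s = 0.017453293 rad/s, so 24.12 deg/s = 24.12 * 0.017453293 = 0.42097342 rad/s. 8.608 rad/s is already in rad/s. Sum: 0.42097342 + 8.608 = 9.0289734 rad/s. 1 rpm = 0.10471976 rad/s, so 9.0289734 rad/s = 9.0289734 / 0.10471976 = 86.220345 rpm ≈ 86.22 rpm (4 s.f.).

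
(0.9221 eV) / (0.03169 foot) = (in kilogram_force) 1 eV = 1.6021766e-19 J, so 0.9221 eV = 0.9221 * 1.6021766e-19 = 1.4773671e-19 J. 1 foot = 0.3048 m, so 0.03169 foot = 0.03169 * 0.3048 = 0.009659112 m. Combine: 1.4773671e-19 J / 0.009659112 m = 1.5295061e-17 N. 1 kilogram_force = 9.80665 N, so 1.5295061e-17 N = 1.5295061e-17 / 9.80665 = 1.5596622e-18 kilogram_force ≈ 1.56e-18 kilogram_force (4 s.f.). Final answer: 1.56e-18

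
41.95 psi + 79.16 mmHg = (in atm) 1 psi = 6894.7573 Pa, so 41.95 psi = 41.95 * 6894.7573 = 289235.07 Pa. 1 mmHg = 133.32237 Pa, so 79.16 mmHg = 79.16 * 133.32237 = 10553.799 Pa. Sum: 289235.07 + 10553.799 = 299788.87 Pa. 1 atm = 101325 Pa, so 299788.87 Pa = 299788.87 / 101325 = 2.9586861 atm ≈ 2.959 atm (4 s.f.). Final answer: 2.959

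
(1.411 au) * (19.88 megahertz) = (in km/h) 1.511e+19. Check: 1 au = 1.4959787e+11 m, so 1.411 au = 1.411 * 1.4959787e+11 = 2.110826e+11 m. 1 megahertz = 1000000 Hz, so 19.88 megahertz = 19.88 * 1000000 = 19880000 Hz. Combine: 2.110826e+11 m * 19880000 Hz = 4.196322e+18 m/s. 1 km/h = 0.27777778 m/s, so 4.196322e+18 m/s = 4.196322e+18 / 0.27777778 = 1.5106759e+19 km/h ≈ 1.511e+19 km/h (4 s.f.).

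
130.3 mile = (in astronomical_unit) 1 mile = 1609.344 m, so 130.3 mile = 130.3 * 1609.344 = 209697.52 m. 1 astronomical_unit = 1.4959787e+11 m, so 209697.52 m = 209697.52 / 1.4959787e+11 = 1.4017414e-06 astronomical_unit ≈ 1.402e-06 astronomical_unit (4 s.f.). Final answer: 1.402e-06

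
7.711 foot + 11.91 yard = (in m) 1 foot = 0.3048 m, so 7.711 foot = 7.711 * 0.3048 = 2.3503128 m. 1 yard = 0.9144 m, so 11.91 yard = 11.91 * 0.9144 = 10.890504 m. Sum: 2.3503128 + 10.890504 = 13.240817 m. Result: 13.240817 m ≈ 13.24 m (4 s.f.). Final answer: 13.24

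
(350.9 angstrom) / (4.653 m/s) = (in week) 1 angstrom = 1e-10 m, so 350.9 angstrom = 350.9 * 1e-10 = 3.509e-08 m. 4.653 m/s is already in m/s. Combine: 3.509e-08 m / 4.653 m/s = 7.5413712e-09 s. 1 week = 604800 s, so 7.5413712e-09 s = 7.5413712e-09 / 604800 = 1.2469198e-14 week ≈ 1.247e-14 week (4 s.f.). Final answer: 1.247e-14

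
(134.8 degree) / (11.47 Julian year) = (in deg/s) 3.724e-07. Check: 1 degree = 0.017453293 rad, so 134.8 degree = 134.8 * 0.017453293 = 2.3527038 rad. 1 Julian year = 31557600 s, so 11.47 Julian year = 11.47 * 31557600 = 3.6196567e+08 s. Combine: 2.3527038 rad / 3.6196567e+08 s = 6.4997982e-09 rad/s. 1 deg/s = 0.017453293 rad/s, so 6.4997982e-09 rad/s = 6.4997982e-09 / 0.017453293 = 3.7241101e-07 deg/s ≈ 3.724e-07 deg/s (4 s.f.).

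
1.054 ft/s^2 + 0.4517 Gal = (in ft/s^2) 1.069. Check: 1 ft/s^2 = 0.3048 m/s^2, so 1.054 ft/s^2 = 1.054 * 0.3048 = 0.3212592 m/s^2. 1 Gal = 0.01 m/s^2, so 0.4517 Gal = 0.4517 * 0.01 = 0.004517 m/s^2. Sum: 0.3212592 + 0.004517 = 0.3257762 m/s^2. 1 ft/s^2 = 0.3048 m/s^2, so 0.3257762 m/s^2 = 0.3257762 / 0.3048 = 1.0688196 ft/s^2 ≈ 1.069 ft/s^2 (4 s.f.).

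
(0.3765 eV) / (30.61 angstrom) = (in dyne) 1.971e-06. Check: 1 eV = 1.6021766e-19 J, so 0.3765 eV = 0.3765 * 1.6021766e-19 = 6.032195e-20 J. 1 angstrom = 1e-10 m, so 30.61 angstrom = 30.61 * 1e-10 = 3.061e-09 m. Combine: 6.032195e-20 J / 3.061e-09 m = 1.9706616e-11 N. 1 dyne = 1e-05 N, so 1.9706616e-11 N = 1.9706616e-11 / 1e-05 = 1.9706616e-06 dyne ≈ 1.971e-06 dyne (4 s.f.).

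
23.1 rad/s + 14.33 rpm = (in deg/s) 23.1 rad/s is already in rad/s. 1 rpm = 0.10471976 rad/s, so 14.33 rpm = 14.33 * 0.10471976 = 1.5006341 rad/s. Sum: 23.1 + 1.5006341 = 24.600634 rad/s. 1 deg/s = 0.017453293 rad/s, so 24.600634 rad/s = 24.600634 / 0.017453293 = 1409.5125 deg/s ≈ 1410 deg/s (4 s.f.). Final answer: 1410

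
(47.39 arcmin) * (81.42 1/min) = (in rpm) 1 arcmin = 0.00029088821 rad, so 47.39 arcmin = 47.39 * 0.00029088821 = 0.013785192 rad. 1 1/min = 0.016666667 Hz, so 81.42 1/min = 81.42 * 0.016666667 = 1.357 Hz. Combine: 0.013785192 rad * 1.357 Hz = 0.018706506 rad/s. 1 rpm = 0.10471976 rad/s, so 0.018706506 rad/s = 0.018706506 / 0.10471976 = 0.17863397 rpm ≈ 0.1786 rpm (4 s.f.). Final answer: 0.1786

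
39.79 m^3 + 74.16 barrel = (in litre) 5.158e+04. Check: 39.79 m^3 is already in m^3. 1 barrel = 0.15898729 m^3, so 74.16 barrel = 74.16 * 0.15898729 = 11.790498 m^3. Sum: 39.79 + 11.790498 = 51.580498 m^3. 1 litre = 0.001 m^3, so 51.580498 m^3 = 51.580498 / 0.001 = 51580.498 litre ≈ 5.158e+04 litre (4 s.f.).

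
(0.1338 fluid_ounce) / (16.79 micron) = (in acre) 1 fluid_ounce = 2.957353e-05 m^3, so 0.1338 fluid_ounce = 0.1338 * 2.957353e-05 = 3.9569383e-06 m^3. 1 micron = 1e-06 m, so 16.79 micron = 16.79 * 1e-06 = 1.679e-05 m. Combine: 3.9569383e-06 m^3 / 1.679e-05 m = 0.23567232 m^2. 1 acre = 4046.8564 m^2, so 0.23567232 m^2 = 0.23567232 / 4046.8564 = 5.8235899e-05 acre ≈ 5.824e-05 acre (4 s.f.). Final answer: 5.824e-05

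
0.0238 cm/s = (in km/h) 1 cm/s = 0.01 m/s, so 0.0238 cm/s = 0.0238 * 0.01 = 0.000238 m/s. 1 km/h = 0.27777778 m/s, so 0.000238 m/s = 0.000238 / 0.27777778 = 0.0008568 km/h. Final answer: 0.0008568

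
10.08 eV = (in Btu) 1.531e-21. Check: 1 eV = 1.6021766e-19 J, so 10.08 eV = 10.08 * 1.6021766e-19 = 1.614994e-18 J. 1 Btu = 1055.0559 J, so 1.614994e-18 J = 1.614994e-18 / 1055.0559 = 1.530719e-21 Btu ≈ 1.531e-21 Btu (4 s.f.).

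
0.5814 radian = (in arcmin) 1999. Check: 0.5814 radian = 0.5814 rad. 1 arcmin = 0.00029088821 rad, so 0.5814 rad = 0.5814 / 0.00029088821 = 1998.706 arcmin ≈ 1999 arcmin (4 s.f.).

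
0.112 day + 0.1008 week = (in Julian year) 1 day = 86400 s, so 0.112 day = 0.112 * 86400 = 9676.8 s. 1 week = 604800 s, so 0.1008 week = 0.1008 * 604800 = 60963.84 s. Sum: 9676.8 + 60963.84 = 70640.64 s. 1 Julian year = 31557600 s, so 70640.64 s = 70640.64 / 31557600 = 0.0022384668 Julian year ≈ 0.002238 Julian year (4 s.f.). Final answer: 0.002238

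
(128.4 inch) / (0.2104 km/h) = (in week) 9.227e-05. Check: 1 inch = 0.0254 m, so 128.4 inch = 128.4 * 0.0254 = 3.26136 m. 1 km/h = 0.27777778 m/s, so 0.2104 km/h = 0.2104 * 0.27777778 = 0.058444444 m/s. Combine: 3.26136 m / 0.058444444 m/s = 55.802738 s. 1 week = 604800 s, so 55.802738 s = 55.802738 / 604800 = 9.2266431e-05 week ≈ 9.227e-05 week (4 s.f.).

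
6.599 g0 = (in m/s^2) 64.71. Check: 1 g0 = 9.80665 m/s^2, so 6.599 g0 = 6.599 * 9.80665 = 64.714083 m/s^2. Result: 64.714083 m/s^2 ≈ 64.71 m/s^2 (4 s.f.).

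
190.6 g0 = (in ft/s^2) 6132. Check: 1 g0 = 9.80665 m/s^2, so 190.6 g0 = 190.6 * 9.80665 = 1869.1475 m/s^2. 1 ft/s^2 = 0.3048 m/s^2, so 1869.1475 m/s^2 = 1869.1475 / 0.3048 = 6132.3737 ft/s^2 ≈ 6132 ft/s^2 (4 s.f.).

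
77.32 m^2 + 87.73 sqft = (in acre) 77.32 m^2 is already in m^2. 1 sqft = 0.09290304 m^2, so 87.73 sqft = 87.73 * 0.09290304 = 8.1503837 m^2. Sum: 77.32 + 8.1503837 = 85.470384 m^2. 1 acre = 4046.8564 m^2, so 85.470384 m^2 = 85.470384 / 4046.8564 = 0.021120192 acre ≈ 0.02112 acre (4 s.f.). Final answer: 0.02112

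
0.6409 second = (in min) 0.01068. Check: 0.6409 second = 0.6409 s. 1 min = 60 s, so 0.6409 s = 0.6409 / 60 = 0.010681667 min ≈ 0.01068 min (4 s.f.).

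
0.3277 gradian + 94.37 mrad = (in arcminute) 1 gradian = 0.015707963 rad, so 0.3277 gradian = 0.3277 * 0.015707963 = 0.0051474996 rad. 1 mrad = 0.001 rad, so 94.37 mrad = 94.37 * 0.001 = 0.09437 rad. Sum: 0.0051474996 + 0.09437 = 0.0995175 rad. 1 arcminute = 0.00029088821 rad, so 0.0995175 rad = 0.0995175 / 0.00029088821 = 342.11596 arcminute ≈ 342.1 arcminute (4 s.f.). Final answer: 342.1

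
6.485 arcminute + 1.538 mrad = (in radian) 0.003424. Check: 1 arcminute = 0.00029088821 rad, so 6.485 arcminute = 6.485 * 0.00029088821 = 0.00188641 rad. 1 mrad = 0.001 rad, so 1.538 mrad = 1.538 * 0.001 = 0.001538 rad. Sum: 0.00188641 + 0.001538 = 0.00342441 rad. 0.00342441 rad = 0.00342441 radian ≈ 0.003424 radian (4 s.f.).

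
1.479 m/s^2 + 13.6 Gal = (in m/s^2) 1.615. Check: 1.479 m/s^2 is already in m/s^2. 1 Gal = 0.01 m/s^2, so 13.6 Gal = 13.6 * 0.01 = 0.136 m/s^2. Sum: 1.479 + 0.136 = 1.615 m/s^2. Result: 1.615 m/s^2.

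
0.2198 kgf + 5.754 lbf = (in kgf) 2.83. Check: 1 kgf = 9.80665 N, so 0.2198 kgf = 0.2198 * 9.80665 = 2.1555017 N. 1 lbf = 4.4482216 N, so 5.754 lbf = 5.754 * 4.4482216 = 25.595067 N. Sum: 2.1555017 + 25.595067 = 27.750569 N. 1 kgf = 9.80665 N, so 27.750569 N = 27.750569 / 9.80665 = 2.8297705 kgf ≈ 2.83 kgf (4 s.f.).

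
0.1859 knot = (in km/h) 1 knot = 0.51444444 m/s, so 0.1859 knot = 0.1859 * 0.51444444 = 0.095635222 m/s. 1 km/h = 0.27777778 m/s, so 0.095635222 m/s = 0.095635222 / 0.27777778 = 0.3442868 km/h ≈ 0.3443 km/h (4 s.f.). Final answer: 0.3443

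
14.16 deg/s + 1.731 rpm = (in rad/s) 1 deg/s = 0.017453293 rad/s, so 14.16 deg/s = 14.16 * 0.017453293 = 0.24713862 rad/s. 1 rpm = 0.10471976 rad/s, so 1.731 rpm = 1.731 * 0.10471976 = 0.1812699 rad/s. Sum: 0.24713862 + 0.1812699 = 0.42840852 rad/s. Result: 0.42840852 rad/s ≈ 0.4284 rad/s (4 s.f.). Final answer: 0.4284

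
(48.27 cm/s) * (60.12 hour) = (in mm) 1 cm/s = 0.01 m/s, so 48.27 cm/s = 48.27 * 0.01 = 0.4827 m/s. 1 hour = 3600 s, so 60.12 hour = 60.12 * 3600 = 216432 s. Combine: 0.4827 m/s * 216432 s = 104471.73 m. 1 mm = 0.001 m, so 104471.73 m = 104471.73 / 0.001 = 1.0447173e+08 mm ≈ 1.045e+08 mm (4 s.f.). Final answer: 1.045e+08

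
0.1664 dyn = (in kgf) 1 dyn = 1e-05 N, so 0.1664 dyn = 0.1664 * 1e-05 = 1.664e-06 N. 1 kgf = 9.80665 N, so 1.664e-06 N = 1.664e-06 / 9.80665 = 1.6968078e-07 kgf ≈ 1.697e-07 kgf (4 s.f.). Final answer: 1.697e-07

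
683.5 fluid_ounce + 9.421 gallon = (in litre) 55.88. Check: 1 fluid_ounce = 2.957353e-05 m^3, so 683.5 fluid_ounce = 683.5 * 2.957353e-05 = 0.020213507 m^3. 1 gallon = 0.0037854118 m^3, so 9.421 gallon = 9.421 * 0.0037854118 = 0.035662364 m^3. Sum: 0.020213507 + 0.035662364 = 0.055875872 m^3. 1 litre = 0.001 m^3, so 0.055875872 m^3 = 0.055875872 / 0.001 = 55.875872 litre ≈ 55.88 litre (4 s.f.).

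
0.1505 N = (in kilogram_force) 1 kilogram_force = 9.80665 N, so 0.1505 N = 0.1505 / 9.80665 = 0.015346729 kilogram_force ≈ 0.01535 kilogram_force (4 s.f.). Final answer: 0.01535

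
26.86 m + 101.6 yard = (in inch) 4715. Check: 26.86 m is already in m. 1 yard = 0.9144 m, so 101.6 yard = 101.6 * 0.9144 = 92.90304 m. Sum: 26.86 + 92.90304 = 119.76304 m. 1 inch = 0.0254 m, so 119.76304 m = 119.76304 / 0.0254 = 4715.0803 inch ≈ 4715 inch (4 s.f.).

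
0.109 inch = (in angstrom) 2.769e+07. Check: 1 inch = 0.0254 m, so 0.109 inch = 0.109 * 0.0254 = 0.0027686 m. 1 angstrom = 1e-10 m, so 0.0027686 m = 0.0027686 / 1e-10 = 27686000 angstrom ≈ 2.769e+07 angstrom (4 s.f.).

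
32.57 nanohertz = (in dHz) 3.257e-07. Check: 1 nanohertz = 1e-09 Hz, so 32.57 nanohertz = 32.57 * 1e-09 = 3.257e-08 Hz. 1 dHz = 0.1 Hz, so 3.257e-08 Hz = 3.257e-08 / 0.1 = 3.257e-07 dHz.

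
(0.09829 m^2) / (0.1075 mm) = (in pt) 2.592e+06. Check: 0.09829 m^2 is already in m^2. 1 mm = 0.001 m, so 0.1075 mm = 0.1075 * 0.001 = 0.0001075 m. Combine: 0.09829 m^2 / 0.0001075 m = 914.32558 m. 1 pt = 0.00035277778 m, so 914.32558 m = 914.32558 / 0.00035277778 = 2591789 pt ≈ 2.592e+06 pt (4 s.f.).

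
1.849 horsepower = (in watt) 1379. Check: 1 horsepower = 745.69987 W, so 1.849 horsepower = 1.849 * 745.69987 = 1378.7991 W. 1378.7991 W = 1378.7991 watt ≈ 1379 watt (4 s.f.).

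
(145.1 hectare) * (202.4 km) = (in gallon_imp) 1 hectare = 10000 m^2, so 145.1 hectare = 145.1 * 10000 = 1451000 m^2. 1 km = 1000 m, so 202.4 km = 202.4 * 1000 = 202400 m. Combine: 1451000 m^2 * 202400 m = 2.936824e+11 m^3. 1 gallon_imp = 0.00454609 m^3, so 2.936824e+11 m^3 = 2.936824e+11 / 0.00454609 = 6.4601097e+13 gallon_imp ≈ 6.46e+13 gallon_imp (4 s.f.). Final answer: 6.46e+13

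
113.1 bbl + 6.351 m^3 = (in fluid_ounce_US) 1 bbl = 0.15898729 m^3, so 113.1 bbl = 113.1 * 0.15898729 = 17.981463 m^3. 6.351 m^3 is already in m^3. Sum: 17.981463 + 6.351 = 24.332463 m^3. 1 fluid_ounce_US = 2.957353e-05 m^3, so 24.332463 m^3 = 24.332463 / 2.957353e-05 = 822778.46 fluid_ounce_US ≈ 8.228e+05 fluid_ounce_US (4 s.f.). Final answer: 8.228e+05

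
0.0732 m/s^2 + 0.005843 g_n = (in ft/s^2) 0.4282. Check: 0.0732 m/s^2 is already in m/s^2. 1 g_n = 9.80665 m/s^2, so 0.005843 g_n = 0.005843 * 9.80665 = 0.057300256 m/s^2. Sum: 0.0732 + 0.057300256 = 0.13050026 m/s^2. 1 ft/s^2 = 0.3048 m/s^2, so 0.13050026 m/s^2 = 0.13050026 / 0.3048 = 0.42815045 ft/s^2 ≈ 0.4282 ft/s^2 (4 s.f.).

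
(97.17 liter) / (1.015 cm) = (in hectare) 1 liter = 0.001 m^3, so 97.17 liter = 97.17 * 0.001 = 0.09717 m^3. 1 cm = 0.01 m, so 1.015 cm = 1.015 * 0.01 = 0.01015 m. Combine: 0.09717 m^3 / 0.01015 m = 9.573399 m^2. 1 hectare = 10000 m^2, so 9.573399 m^2 = 9.573399 / 10000 = 0.0009573399 hectare ≈ 0.0009573 hectare (4 s.f.). Final answer: 0.0009573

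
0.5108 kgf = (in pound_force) 1 kgf = 9.80665 N, so 0.5108 kgf = 0.5108 * 9.80665 = 5.0092368 N. 1 pound_force = 4.4482216 N, so 5.0092368 N = 5.0092368 / 4.4482216 = 1.1261212 pound_force ≈ 1.126 pound_force (4 s.f.). Final answer: 1.126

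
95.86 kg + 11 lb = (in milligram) 1.008e+08. Check: 95.86 kg is already in kg. 1 lb = 0.45359237 kg, so 11 lb = 11 * 0.45359237 = 4.9895161 kg. Sum: 95.86 + 4.9895161 = 100.84952 kg. 1 milligram = 1e-06 kg, so 100.84952 kg = 100.84952 / 1e-06 = 1.0084952e+08 milligram ≈ 1.008e+08 milligram (4 s.f.).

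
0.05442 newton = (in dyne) 0.05442 newton = 0.05442 N. 1 dyne = 1e-05 N, so 0.05442 N = 0.05442 / 1e-05 = 5442 dyne. Final answer: 5442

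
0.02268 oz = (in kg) 1 oz = 0.028349523 kg, so 0.02268 oz = 0.02268 * 0.028349523 = 0.00064296718 kg. Result: 0.00064296718 kg ≈ 0.000643 kg (4 s.f.). Final answer: 0.000643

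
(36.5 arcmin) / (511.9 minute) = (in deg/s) 1 arcmin = 0.00029088821 rad, so 36.5 arcmin = 36.5 * 0.00029088821 = 0.01061742 rad. 1 minute = 60 s, so 511.9 minute = 511.9 * 60 = 30714 s. Combine: 0.01061742 rad / 30714 s = 3.4568665e-07 rad/s. 1 deg/s = 0.017453293 rad/s, so 3.4568665e-07 rad/s = 3.4568665e-07 / 0.017453293 = 1.9806386e-05 deg/s ≈ 1.981e-05 deg/s (4 s.f.). Final answer: 1.981e-05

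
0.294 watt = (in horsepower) 0.0003943. Check: 0.294 watt = 0.294 W. 1 horsepower = 745.69987 W, so 0.294 W = 0.294 / 745.69987 = 0.00039426049 horsepower ≈ 0.0003943 horsepower (4 s.f.).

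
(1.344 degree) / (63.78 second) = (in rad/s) 0.0003678. Check: 1 degree = 0.017453293 rad, so 1.344 degree = 1.344 * 0.017453293 = 0.023457225 rad. 63.78 second = 63.78 s. Combine: 0.023457225 rad / 63.78 s = 0.0003677834 rad/s. Result: 0.0003677834 rad/s ≈ 0.0003678 rad/s (4 s.f.).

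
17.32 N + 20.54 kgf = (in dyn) 17.32 N is already in N. 1 kgf = 9.80665 N, so 20.54 kgf = 20.54 * 9.80665 = 201.42859 N. Sum: 17.32 + 201.42859 = 218.74859 N. 1 dyn = 1e-05 N, so 218.74859 N = 218.74859 / 1e-05 = 21874859 dyn ≈ 2.187e+07 dyn (4 s.f.). Final answer: 2.187e+07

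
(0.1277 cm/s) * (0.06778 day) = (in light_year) 1 cm/s = 0.01 m/s, so 0.1277 cm/s = 0.1277 * 0.01 = 0.001277 m/s. 1 day = 86400 s, so 0.06778 day = 0.06778 * 86400 = 5856.192 s. Combine: 0.001277 m/s * 5856.192 s = 7.4783572 m. 1 light_year = 9.4607305e+15 m, so 7.4783572 m = 7.4783572 / 9.4607305e+15 = 7.9046298e-16 light_year ≈ 7.905e-16 light_year (4 s.f.). Final answer: 7.905e-16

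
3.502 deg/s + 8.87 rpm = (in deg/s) 1 deg/s = 0.017453293 rad/s, so 3.502 deg/s = 3.502 * 0.017453293 = 0.06112143 rad/s. 1 rpm = 0.10471976 rad/s, so 8.87 rpm = 8.87 * 0.10471976 = 0.92886423 rad/s. Sum: 0.06112143 + 0.92886423 = 0.98998566 rad/s. 1 deg/s = 0.017453293 rad/s, so 0.98998566 rad/s = 0.98998566 / 0.017453293 = 56.722 deg/s ≈ 56.72 deg/s (4 s.f.). Final answer: 56.72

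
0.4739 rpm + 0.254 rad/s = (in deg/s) 17.4. Check: 1 rpm = 0.10471976 rad/s, so 0.4739 rpm = 0.4739 * 0.10471976 = 0.049626692 rad/s. 0.254 rad/s is already in rad/s. Sum: 0.049626692 + 0.254 = 0.30362669 rad/s. 1 deg/s = 0.017453293 rad/s, so 0.30362669 rad/s = 0.30362669 / 0.017453293 = 17.396528 deg/s ≈ 17.4 deg/s (4 s.f.).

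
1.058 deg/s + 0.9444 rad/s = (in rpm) 1 deg/s = 0.017453293 rad/s, so 1.058 deg/s = 1.058 * 0.017453293 = 0.018465583 rad/s. 0.9444 rad/s is already in rad/s. Sum: 0.018465583 + 0.9444 = 0.96286558 rad/s. 1 rpm = 0.10471976 rad/s, so 0.96286558 rad/s = 0.96286558 / 0.10471976 = 9.194689 rpm ≈ 9.195 rpm (4 s.f.). Final answer: 9.195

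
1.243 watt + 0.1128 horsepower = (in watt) 1.243 watt = 1.243 W. 1 horsepower = 745.69987 W, so 0.1128 horsepower = 0.1128 * 745.69987 = 84.114946 W. Sum: 1.243 + 84.114946 = 85.357946 W. 85.357946 W = 85.357946 watt ≈ 85.36 watt (4 s.f.). Final answer: 85.36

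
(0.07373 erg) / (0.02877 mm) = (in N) 0.0002563. Check: 1 erg = 1e-07 J, so 0.07373 erg = 0.07373 * 1e-07 = 7.373e-09 J. 1 mm = 0.001 m, so 0.02877 mm = 0.02877 * 0.001 = 2.877e-05 m. Combine: 7.373e-09 J / 2.877e-05 m = 0.0002562739 N. Result: 0.0002562739 N ≈ 0.0002563 N (4 s.f.).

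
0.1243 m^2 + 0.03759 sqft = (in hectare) 1.278e-05. Check: 0.1243 m^2 is already in m^2. 1 sqft = 0.09290304 m^2, so 0.03759 sqft = 0.03759 * 0.09290304 = 0.0034922253 m^2. Sum: 0.1243 + 0.0034922253 = 0.12779223 m^2. 1 hectare = 10000 m^2, so 0.12779223 m^2 = 0.12779223 / 10000 = 1.2779223e-05 hectare ≈ 1.278e-05 hectare (4 s.f.).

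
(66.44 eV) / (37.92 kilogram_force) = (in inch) 1.127e-18. Check: 1 eV = 1.6021766e-19 J, so 66.44 eV = 66.44 * 1.6021766e-19 = 1.0644862e-17 J. 1 kilogram_force = 9.80665 N, so 37.92 kilogram_force = 37.92 * 9.80665 = 371.86817 N. Combine: 1.0644862e-17 J / 371.86817 N = 2.8625364e-20 m. 1 inch = 0.0254 m, so 2.8625364e-20 m = 2.8625364e-20 / 0.0254 = 1.1269828e-18 inch ≈ 1.127e-18 inch (4 s.f.).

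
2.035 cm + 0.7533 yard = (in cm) 1 cm = 0.01 m, so 2.035 cm = 2.035 * 0.01 = 0.02035 m. 1 yard = 0.9144 m, so 0.7533 yard = 0.7533 * 0.9144 = 0.68881752 m. Sum: 0.02035 + 0.68881752 = 0.70916752 m. 1 cm = 0.01 m, so 0.70916752 m = 0.70916752 / 0.01 = 70.916752 cm ≈ 70.92 cm (4 s.f.). Final answer: 70.92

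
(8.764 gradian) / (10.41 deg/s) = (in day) 8.77e-06. Check: 1 gradian = 0.015707963 rad, so 8.764 gradian = 8.764 * 0.015707963 = 0.13766459 rad. 1 deg/s = 0.017453293 rad/s, so 10.41 deg/s = 10.41 * 0.017453293 = 0.18168878 rad/s. Combine: 0.13766459 rad / 0.18168878 rad/s = 0.75769452 s. 1 day = 86400 s, so 0.75769452 s = 0.75769452 / 86400 = 8.7696126e-06 day ≈ 8.77e-06 day (4 s.f.).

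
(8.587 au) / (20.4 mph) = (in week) 2.329e+05. Check: 1 au = 1.4959787e+11 m, so 8.587 au = 8.587 * 1.4959787e+11 = 1.2845969e+12 m. 1 mph = 0.44704 m/s, so 20.4 mph = 20.4 * 0.44704 = 9.119616 m/s. Combine: 1.2845969e+12 m / 9.119616 m/s = 1.4086086e+11 s. 1 week = 604800 s, so 1.4086086e+11 s = 1.4086086e+11 / 604800 = 232904.85 week ≈ 2.329e+05 week (4 s.f.).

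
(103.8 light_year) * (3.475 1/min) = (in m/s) 1 light_year = 9.4607305e+15 m, so 103.8 light_year = 103.8 * 9.4607305e+15 = 9.8202382e+17 m. 1 1/min = 0.016666667 Hz, so 3.475 1/min = 3.475 * 0.016666667 = 0.057916667 Hz. Combine: 9.8202382e+17 m * 0.057916667 Hz = 5.6875546e+16 m/s. Result: 5.6875546e+16 m/s ≈ 5.688e+16 m/s (4 s.f.). Final answer: 5.688e+16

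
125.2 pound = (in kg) 56.79. Check: 1 pound = 0.45359237 kg, so 125.2 pound = 125.2 * 0.45359237 = 56.789765 kg. Result: 56.789765 kg ≈ 56.79 kg (4 s.f.).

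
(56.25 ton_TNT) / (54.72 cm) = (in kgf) 1 ton_TNT = 4.184e+09 J, so 56.25 ton_TNT = 56.25 * 4.184e+09 = 2.3535e+11 J. 1 cm = 0.01 m, so 54.72 cm = 54.72 * 0.01 = 0.5472 m. Combine: 2.3535e+11 J / 0.5472 m = 4.3009868e+11 N. 1 kgf = 9.80665 N, so 4.3009868e+11 N = 4.3009868e+11 / 9.80665 = 4.385786e+10 kgf ≈ 4.386e+10 kgf (4 s.f.). Final answer: 4.386e+10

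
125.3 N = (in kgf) 1 kgf = 9.80665 N, so 125.3 N = 125.3 / 9.80665 = 12.777044 kgf ≈ 12.78 kgf (4 s.f.). Final answer: 12.78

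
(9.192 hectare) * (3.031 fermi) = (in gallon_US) 1 hectare = 10000 m^2, so 9.192 hectare = 9.192 * 10000 = 91920 m^2. 1 fermi = 1e-15 m, so 3.031 fermi = 3.031 * 1e-15 = 3.031e-15 m. Combine: 91920 m^2 * 3.031e-15 m = 2.7860952e-10 m^3. 1 gallon_US = 0.0037854118 m^3, so 2.7860952e-10 m^3 = 2.7860952e-10 / 0.0037854118 = 7.3600849e-08 gallon_US ≈ 7.36e-08 gallon_US (4 s.f.). Final answer: 7.36e-08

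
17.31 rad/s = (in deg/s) 991.8. Check: 1 deg/s = 0.017453293 rad/s, so 17.31 rad/s = 17.31 / 0.017453293 = 991.78994 deg/s ≈ 991.8 deg/s (4 s.f.).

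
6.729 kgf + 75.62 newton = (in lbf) 1 kgf = 9.80665 N, so 6.729 kgf = 6.729 * 9.80665 = 65.988948 N. 75.62 newton = 75.62 N. Sum: 65.988948 + 75.62 = 141.60895 N. 1 lbf = 4.4482216 N, so 141.60895 N = 141.60895 / 4.4482216 = 31.834958 lbf ≈ 31.83 lbf (4 s.f.). Final answer: 31.83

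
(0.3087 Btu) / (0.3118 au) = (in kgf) 1 Btu = 1055.0559 J, so 0.3087 Btu = 0.3087 * 1055.0559 = 325.69574 J. 1 au = 1.4959787e+11 m, so 0.3118 au = 0.3118 * 1.4959787e+11 = 4.6644616e+10 m. Combine: 325.69574 J / 4.6644616e+10 m = 6.9824938e-09 N. 1 kgf = 9.80665 N, so 6.9824938e-09 N = 6.9824938e-09 / 9.80665 = 7.1201621e-10 kgf ≈ 7.12e-10 kgf (4 s.f.). Final answer: 7.12e-10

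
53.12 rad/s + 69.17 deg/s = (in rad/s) 53.12 rad/s is already in rad/s. 1 deg/s = 0.017453293 rad/s, so 69.17 deg/s = 69.17 * 0.017453293 = 1.2072442 rad/s. Sum: 53.12 + 1.2072442 = 54.327244 rad/s. Result: 54.327244 rad/s ≈ 54.33 rad/s (4 s.f.). Final answer: 54.33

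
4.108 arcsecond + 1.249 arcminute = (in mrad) 0.3832. Check: 1 arcsecond = 4.8481368e-06 rad, so 4.108 arcsecond = 4.108 * 4.8481368e-06 = 1.9916146e-05 rad. 1 arcminute = 0.00029088821 rad, so 1.249 arcminute = 1.249 * 0.00029088821 = 0.00036331937 rad. Sum: 1.9916146e-05 + 0.00036331937 = 0.00038323552 rad. 1 mrad = 0.001 rad, so 0.00038323552 rad = 0.00038323552 / 0.001 = 0.38323552 mrad ≈ 0.3832 mrad (4 s.f.).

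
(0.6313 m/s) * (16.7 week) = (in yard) 0.6313 m/s is already in m/s. 1 week = 604800 s, so 16.7 week = 16.7 * 604800 = 10100160 s. Combine: 0.6313 m/s * 10100160 s = 6376231 m. 1 yard = 0.9144 m, so 6376231 m = 6376231 / 0.9144 = 6973131 yard ≈ 6.973e+06 yard (4 s.f.). Final answer: 6.973e+06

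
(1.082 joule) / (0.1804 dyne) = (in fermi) 1.082 joule = 1.082 J. 1 dyne = 1e-05 N, so 0.1804 dyne = 0.1804 * 1e-05 = 1.804e-06 N. Combine: 1.082 J / 1.804e-06 N = 599778.27 m. 1 fermi = 1e-15 m, so 599778.27 m = 599778.27 / 1e-15 = 5.9977827e+20 fermi ≈ 5.998e+20 fermi (4 s.f.). Final answer: 5.998e+20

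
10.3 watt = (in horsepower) 10.3 watt = 10.3 W. 1 horsepower = 745.69987 W, so 10.3 W = 10.3 / 745.69987 = 0.013812528 horsepower ≈ 0.01381 horsepower (4 s.f.). Final answer: 0.01381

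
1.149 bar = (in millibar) 1 bar = 100000 Pa, so 1.149 bar = 1.149 * 100000 = 114900 Pa. 1 millibar = 100 Pa, so 114900 Pa = 114900 / 100 = 1149 millibar. Final answer: 1149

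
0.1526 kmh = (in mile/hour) 1 kmh = 0.27777778 m/s, so 0.1526 kmh = 0.1526 * 0.27777778 = 0.042388889 m/s. 1 mile/hour = 0.44704 m/s, so 0.042388889 m/s = 0.042388889 / 0.44704 = 0.094821244 mile/hour ≈ 0.09482 mile/hour (4 s.f.). Final answer: 0.09482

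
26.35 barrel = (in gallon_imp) 921.5. Check: 1 barrel = 0.15898729 m^3, so 26.35 barrel = 26.35 * 0.15898729 = 4.1893152 m^3. 1 gallon_imp = 0.00454609 m^3, so 4.1893152 m^3 = 4.1893152 / 0.00454609 = 921.52052 gallon_imp ≈ 921.5 gallon_imp (4 s.f.).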